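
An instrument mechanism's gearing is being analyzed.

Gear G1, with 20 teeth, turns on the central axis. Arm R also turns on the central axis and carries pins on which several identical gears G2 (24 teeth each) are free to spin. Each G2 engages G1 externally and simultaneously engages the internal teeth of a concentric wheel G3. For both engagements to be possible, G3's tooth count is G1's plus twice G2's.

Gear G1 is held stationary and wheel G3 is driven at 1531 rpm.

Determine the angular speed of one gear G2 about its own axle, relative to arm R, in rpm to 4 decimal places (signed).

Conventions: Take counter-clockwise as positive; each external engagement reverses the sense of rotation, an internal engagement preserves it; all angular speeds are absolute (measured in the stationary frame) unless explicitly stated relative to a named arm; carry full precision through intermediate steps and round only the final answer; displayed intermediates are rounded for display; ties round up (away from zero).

+985.8712 rpm

recognized (axles ride arm R): planetary set, 20/24/68 teeth
normalise by the input: solve with ω_ring = 1, then scale by 1531 rpm
ring teeth: 20 + 2·24 = 68
20(ω_sun−ω_arm) = −68(ω_ring−ω_arm),  ω_sun = 0, ω_ring = 1
20(0−ω_arm) = −68(1−ω_arm)  ⇒  88·ω_arm = 68  ⇒  ω_arm = 17/22
sun–planet mesh: 20·(0−17/22) = −24·(ω_p−ω_arm)  ⇒  ω_p−ω_arm = 85/132
scale: ω_p−ω_arm = 85/132 × 1531 rpm = +985.8712 rpm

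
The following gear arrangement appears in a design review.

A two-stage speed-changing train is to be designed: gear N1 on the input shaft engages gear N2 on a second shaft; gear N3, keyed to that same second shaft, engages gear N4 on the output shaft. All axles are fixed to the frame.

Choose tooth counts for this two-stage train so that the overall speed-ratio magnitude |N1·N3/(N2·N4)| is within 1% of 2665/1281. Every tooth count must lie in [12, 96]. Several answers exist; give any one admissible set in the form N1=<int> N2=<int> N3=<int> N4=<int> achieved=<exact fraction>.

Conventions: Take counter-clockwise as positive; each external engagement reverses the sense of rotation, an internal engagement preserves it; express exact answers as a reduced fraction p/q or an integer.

N1=41 N2=21 N3=65 N4=61 achieved=2665/1281

class = fixed-axis compound train [2-stage, 2665/1281 wanted]
target = 2665/1281 in lowest terms: an exact hit needs N1·N3 = k·2665 and N2·N4 = k·1281 for one integer k, every count in [12, 96]; additionally prefer no 1:1 stage (N1 ≠ N2, N3 ≠ N4)
k = 1: N1·N3 = 2665 = 41·65, N2·N4 = 1281 = 21·61
achieved = 41·65/(21·61) = 2665/1281; |achieved − target| = 0 ≤ 533/25620 ✓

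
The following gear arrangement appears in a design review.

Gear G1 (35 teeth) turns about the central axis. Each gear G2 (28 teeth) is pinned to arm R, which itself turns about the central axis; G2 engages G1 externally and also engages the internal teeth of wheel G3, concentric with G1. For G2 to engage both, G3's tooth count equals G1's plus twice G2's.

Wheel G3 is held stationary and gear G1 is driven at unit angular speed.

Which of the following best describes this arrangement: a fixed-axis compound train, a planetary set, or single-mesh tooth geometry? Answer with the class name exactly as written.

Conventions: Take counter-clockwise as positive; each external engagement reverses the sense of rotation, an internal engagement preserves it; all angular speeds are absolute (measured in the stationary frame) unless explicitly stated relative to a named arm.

planetary set

topology: planetary set — G1 35T / G2 28T / G3 91T, arm = carrier (Willis)
classification: planetary set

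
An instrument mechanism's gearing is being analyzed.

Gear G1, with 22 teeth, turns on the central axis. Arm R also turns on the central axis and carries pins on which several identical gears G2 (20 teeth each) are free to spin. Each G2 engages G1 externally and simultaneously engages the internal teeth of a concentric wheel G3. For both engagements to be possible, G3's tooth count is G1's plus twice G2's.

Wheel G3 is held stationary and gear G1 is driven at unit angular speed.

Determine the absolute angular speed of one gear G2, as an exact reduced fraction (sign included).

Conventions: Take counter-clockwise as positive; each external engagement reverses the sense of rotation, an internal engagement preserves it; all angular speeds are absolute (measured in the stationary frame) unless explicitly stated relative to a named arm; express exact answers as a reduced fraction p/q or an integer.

-11/20

topology: planetary set — G1 22T / G2 20T / G3 62T, arm = carrier (Willis)
ring teeth: 22 + 2·20 = 62
22(ω_sun−ω_arm) = −62(ω_ring−ω_arm),  ω_ring = 0, ω_sun = 1
22(1−ω_arm) = −62(0−ω_arm)  ⇒  84·ω_arm = 22  ⇒  ω_arm = 11/42
sun–planet mesh: 22·(1−11/42) = −20·(ω_p−ω_arm)  ⇒  ω_p−ω_arm = -341/420
ω_p = 11/42 − 341/420 = -11/20
exact speed ratio = -11/20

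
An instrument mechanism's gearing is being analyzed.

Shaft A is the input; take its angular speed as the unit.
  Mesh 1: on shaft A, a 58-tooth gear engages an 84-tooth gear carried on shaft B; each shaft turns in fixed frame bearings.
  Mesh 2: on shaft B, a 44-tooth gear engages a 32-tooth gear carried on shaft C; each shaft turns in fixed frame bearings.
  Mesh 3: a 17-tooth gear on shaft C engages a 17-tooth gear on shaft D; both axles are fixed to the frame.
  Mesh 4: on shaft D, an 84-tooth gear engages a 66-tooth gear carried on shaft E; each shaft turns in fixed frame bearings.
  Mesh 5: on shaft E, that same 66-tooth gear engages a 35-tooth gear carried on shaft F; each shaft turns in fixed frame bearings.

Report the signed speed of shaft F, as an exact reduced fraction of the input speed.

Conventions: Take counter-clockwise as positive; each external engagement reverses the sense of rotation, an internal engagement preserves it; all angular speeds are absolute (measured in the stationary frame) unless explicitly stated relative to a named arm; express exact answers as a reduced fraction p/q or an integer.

-319/140

5-mesh fixed-axis compound train (all bearings frame-fixed)
mesh 1 [58T→84T]: |ω|/ω_in = 1×58/84 = 29/42, sense flips to −
mesh 2 [44T→32T]: |ω|/ω_in = (29/42)×44/32 = 319/336, sense flips to +
mesh 3 [17T→17T]: |ω|/ω_in = (319/336)×17/17 = 319/336, sense flips to −
mesh 4 [84T→66T]: |ω|/ω_in = (319/336)×84/66 = 29/24, sense flips to +
mesh 5 [66T→35T]: |ω|/ω_in = (29/24)×66/35 = 319/140, sense flips to −
signed output speed (× input speed) = -319/140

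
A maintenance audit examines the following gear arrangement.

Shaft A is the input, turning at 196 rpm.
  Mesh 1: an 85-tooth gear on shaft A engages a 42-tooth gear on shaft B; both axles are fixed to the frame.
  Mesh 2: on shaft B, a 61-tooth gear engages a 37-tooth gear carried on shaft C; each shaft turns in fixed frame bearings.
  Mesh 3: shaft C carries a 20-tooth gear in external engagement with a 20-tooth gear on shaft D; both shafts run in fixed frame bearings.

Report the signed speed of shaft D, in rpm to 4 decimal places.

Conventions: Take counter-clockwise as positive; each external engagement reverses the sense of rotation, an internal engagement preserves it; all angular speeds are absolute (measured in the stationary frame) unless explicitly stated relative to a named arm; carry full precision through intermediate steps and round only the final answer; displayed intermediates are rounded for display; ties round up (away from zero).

class = fixed-axis compound train [3 meshes; 3 ratios multiply, 3 sense flips]
mesh 1 [85T→42T]: ω = 196.0000×85/42 = 396.6667 rpm, sense flips to −
mesh 2 [61T→37T]: ω = 396.6667×61/37 = 653.9640 rpm, sense flips to +
mesh 3 [20T→20T]: ω = 653.9640×20/20 = 653.9640 rpm, sense flips to −
signed output speed = -653.9640 rpm

-653.9640 rpm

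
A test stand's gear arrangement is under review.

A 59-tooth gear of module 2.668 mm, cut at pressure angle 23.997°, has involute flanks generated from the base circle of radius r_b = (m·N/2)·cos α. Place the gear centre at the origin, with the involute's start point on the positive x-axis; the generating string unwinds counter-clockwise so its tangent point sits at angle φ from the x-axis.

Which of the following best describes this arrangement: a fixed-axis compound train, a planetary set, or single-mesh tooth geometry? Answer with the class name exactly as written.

single-mesh involute tooth geometry (59T wheel at module 2.668)
classification: single-mesh tooth geometry

single-mesh tooth geometry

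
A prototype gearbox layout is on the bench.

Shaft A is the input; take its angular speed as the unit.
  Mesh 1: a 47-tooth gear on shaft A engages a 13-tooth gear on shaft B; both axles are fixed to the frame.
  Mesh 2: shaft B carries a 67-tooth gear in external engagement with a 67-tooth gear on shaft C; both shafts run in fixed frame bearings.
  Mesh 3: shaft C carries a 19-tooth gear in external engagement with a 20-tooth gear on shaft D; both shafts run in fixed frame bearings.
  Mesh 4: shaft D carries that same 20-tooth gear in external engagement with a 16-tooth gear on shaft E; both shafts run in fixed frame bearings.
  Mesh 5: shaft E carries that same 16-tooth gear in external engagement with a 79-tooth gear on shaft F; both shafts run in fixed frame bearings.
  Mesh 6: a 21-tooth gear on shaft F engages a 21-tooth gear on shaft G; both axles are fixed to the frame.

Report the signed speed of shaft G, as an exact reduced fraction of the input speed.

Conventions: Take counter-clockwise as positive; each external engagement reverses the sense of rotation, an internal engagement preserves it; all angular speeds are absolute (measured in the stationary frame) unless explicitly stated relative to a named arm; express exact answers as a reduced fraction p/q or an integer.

6-mesh fixed-axis compound train (all bearings frame-fixed)
mesh 1 [47T→13T]: |ω|/ω_in = 1×47/13 = 47/13, sense flips to −
mesh 2 [67T→67T]: |ω|/ω_in = (47/13)×67/67 = 47/13, sense flips to +
mesh 3 [19T→20T]: |ω|/ω_in = (47/13)×19/20 = 893/260, sense flips to −
mesh 4 [20T→16T]: |ω|/ω_in = (893/260)×20/16 = 893/208, sense flips to +
mesh 5 [16T→79T]: |ω|/ω_in = (893/208)×16/79 = 893/1027, sense flips to −
mesh 6 [21T→21T]: |ω|/ω_in = (893/1027)×21/21 = 893/1027, sense flips to +
signed output speed (× input speed) = 893/1027

893/1027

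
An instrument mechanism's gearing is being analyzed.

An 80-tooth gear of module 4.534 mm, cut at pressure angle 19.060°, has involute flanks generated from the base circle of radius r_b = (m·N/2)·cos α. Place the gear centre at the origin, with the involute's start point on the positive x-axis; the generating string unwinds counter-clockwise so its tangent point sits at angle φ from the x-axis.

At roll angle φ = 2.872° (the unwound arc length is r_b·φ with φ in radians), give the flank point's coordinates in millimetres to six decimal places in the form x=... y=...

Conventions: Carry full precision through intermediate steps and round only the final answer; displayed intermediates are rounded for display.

x=171.632539 y=0.007195

recognized (one wheel, involute flank): single-mesh tooth geometry, m = 4.534, N = 80
pitch radius r_p = m·N/2 = 4.534·80/2 = 181.360000
base radius r_b = r_p·cos α = 181.360000·cos 19.060° = 171.417323
roll angle φ = 2.872° = 0.05012586 rad
x = r_b·(cos φ + φ·sin φ) = 171.632539
y = r_b·(sin φ − φ·cos φ) = 0.007195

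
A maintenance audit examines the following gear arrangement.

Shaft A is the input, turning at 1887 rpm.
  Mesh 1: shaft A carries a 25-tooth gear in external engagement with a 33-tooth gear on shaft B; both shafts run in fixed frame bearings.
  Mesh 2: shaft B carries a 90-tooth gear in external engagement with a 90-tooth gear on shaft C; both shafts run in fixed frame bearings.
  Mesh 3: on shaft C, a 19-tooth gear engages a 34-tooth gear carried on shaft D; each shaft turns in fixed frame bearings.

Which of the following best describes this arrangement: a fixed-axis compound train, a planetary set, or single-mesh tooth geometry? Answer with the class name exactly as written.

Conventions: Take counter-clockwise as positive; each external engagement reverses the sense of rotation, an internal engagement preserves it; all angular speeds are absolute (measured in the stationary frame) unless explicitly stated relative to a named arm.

recognized (4 fixed axles, 3 meshes): fixed-axis compound train
classification: fixed-axis compound train

fixed-axis compound train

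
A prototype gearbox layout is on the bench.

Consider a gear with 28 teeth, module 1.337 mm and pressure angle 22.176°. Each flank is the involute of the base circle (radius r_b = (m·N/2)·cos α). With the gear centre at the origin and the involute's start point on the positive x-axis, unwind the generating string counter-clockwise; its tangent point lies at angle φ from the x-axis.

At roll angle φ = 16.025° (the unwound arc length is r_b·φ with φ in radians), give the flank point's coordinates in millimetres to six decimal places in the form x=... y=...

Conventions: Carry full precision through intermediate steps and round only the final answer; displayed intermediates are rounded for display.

class = single-mesh tooth geometry [base-circle involute, m = 1.337, 28T]
pitch radius r_p = m·N/2 = 1.337·28/2 = 18.718000
base radius r_b = r_p·cos α = 18.718000·cos 22.176° = 17.333407
roll angle φ = 16.025° = 0.27968901 rad
x = r_b·(cos φ + φ·sin φ) = 17.998167
y = r_b·(sin φ − φ·cos φ) = 0.125426

x=17.998167 y=0.125426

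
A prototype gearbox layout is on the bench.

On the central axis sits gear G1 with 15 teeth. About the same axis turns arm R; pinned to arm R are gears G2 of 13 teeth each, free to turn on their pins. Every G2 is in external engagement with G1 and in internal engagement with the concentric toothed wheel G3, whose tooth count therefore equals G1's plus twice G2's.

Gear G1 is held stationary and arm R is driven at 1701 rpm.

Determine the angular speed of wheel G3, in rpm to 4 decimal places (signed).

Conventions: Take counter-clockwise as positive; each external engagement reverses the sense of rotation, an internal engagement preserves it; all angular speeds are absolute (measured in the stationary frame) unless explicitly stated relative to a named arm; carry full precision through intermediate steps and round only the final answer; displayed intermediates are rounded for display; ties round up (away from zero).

recognized (axles ride arm R): planetary set, 15/13/41 teeth
normalise by the input: solve with ω_arm = 1, then scale by 1701 rpm
ring teeth: 15 + 2·13 = 41
15(ω_sun−ω_arm) = −41(ω_ring−ω_arm),  ω_sun = 0, ω_arm = 1
ω_ring = 1 − (15/41)(0−1) = 56/41
scale: ω_ring = 56/41 × 1701 rpm = +2323.3171 rpm

+2323.3171 rpm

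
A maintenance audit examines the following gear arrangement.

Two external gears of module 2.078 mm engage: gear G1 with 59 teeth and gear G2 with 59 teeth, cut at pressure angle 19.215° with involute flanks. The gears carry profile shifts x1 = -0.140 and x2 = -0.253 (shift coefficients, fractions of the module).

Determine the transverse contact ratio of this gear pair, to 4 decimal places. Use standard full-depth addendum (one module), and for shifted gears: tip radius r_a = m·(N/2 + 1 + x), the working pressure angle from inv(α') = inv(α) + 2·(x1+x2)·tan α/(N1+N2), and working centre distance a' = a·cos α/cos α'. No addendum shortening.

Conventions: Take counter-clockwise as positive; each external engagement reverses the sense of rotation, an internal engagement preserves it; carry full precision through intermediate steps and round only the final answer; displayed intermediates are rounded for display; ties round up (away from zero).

1.9237

single-mesh involute tooth geometry (59T engaging 59T at module 2.078)
base radii: r_b1 = 57.885936, r_b2 = 57.885936
tip radii: r_a1 = 63.088080, r_a2 = 62.853266
inv(α') = inv(19.215°) + 2·(-0.140-0.253)·tan α/(59+59) = 0.01084384  ⇒  α' = 18.04514°
a' = a·cos α / cos α' = 122.6020·cos 19.215°/cos 18.04514° = 121.760959
action lengths: √(r_a1²−r_b1²) = 25.086336, √(r_a2²−r_b2²) = 24.489823
base pitch p_b = π·m·cos α = 6.164543
CR = (25.086336 + 24.489823 − 121.760959·sin 18.04514°)/6.164543 = 1.923699
contact ratio ≈ 1.9237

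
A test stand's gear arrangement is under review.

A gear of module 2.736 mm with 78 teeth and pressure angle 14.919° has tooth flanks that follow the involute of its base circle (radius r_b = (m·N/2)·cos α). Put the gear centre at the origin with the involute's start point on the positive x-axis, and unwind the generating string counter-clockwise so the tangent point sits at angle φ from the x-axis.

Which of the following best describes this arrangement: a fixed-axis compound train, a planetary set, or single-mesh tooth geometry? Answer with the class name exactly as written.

topology: single-mesh involute geometry — m = 2.736, N = 78
classification: single-mesh tooth geometry

single-mesh tooth geometry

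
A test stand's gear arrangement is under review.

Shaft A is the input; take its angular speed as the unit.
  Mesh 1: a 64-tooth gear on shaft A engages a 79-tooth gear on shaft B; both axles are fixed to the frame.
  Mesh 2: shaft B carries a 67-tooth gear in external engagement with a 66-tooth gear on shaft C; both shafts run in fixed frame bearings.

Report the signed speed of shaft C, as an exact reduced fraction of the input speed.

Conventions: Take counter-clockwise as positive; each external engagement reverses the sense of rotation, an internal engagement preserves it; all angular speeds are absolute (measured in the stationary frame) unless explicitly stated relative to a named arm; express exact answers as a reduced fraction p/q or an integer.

2144/2607

2-mesh fixed-axis compound train (all bearings frame-fixed)
mesh 1 [64T→79T]: |ω|/ω_in = 1×64/79 = 64/79, sense flips to −
mesh 2 [67T→66T]: |ω|/ω_in = (64/79)×67/66 = 2144/2607, sense flips to +
signed output speed (× input speed) = 2144/2607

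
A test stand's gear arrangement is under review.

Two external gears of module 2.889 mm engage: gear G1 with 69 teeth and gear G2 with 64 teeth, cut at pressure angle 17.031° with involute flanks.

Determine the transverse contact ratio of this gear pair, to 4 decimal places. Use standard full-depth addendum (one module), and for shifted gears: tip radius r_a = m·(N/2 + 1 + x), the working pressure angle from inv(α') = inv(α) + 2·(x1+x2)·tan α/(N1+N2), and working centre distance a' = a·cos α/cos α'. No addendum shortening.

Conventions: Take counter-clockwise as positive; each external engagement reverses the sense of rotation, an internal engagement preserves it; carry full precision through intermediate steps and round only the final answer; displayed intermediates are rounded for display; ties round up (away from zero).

recognized (one external pair, fixed centres): single-mesh tooth geometry, m = 2.889, N1 = 69, N2 = 64
base radii: r_b1 = 95.299593, r_b2 = 88.393825
tip radii: r_a1 = 102.559500, r_a2 = 95.337000
no profile shift: α' = α, a' = a
action lengths: √(r_a1²−r_b1²) = 37.900379, √(r_a2²−r_b2²) = 35.716597
base pitch p_b = π·m·cos α = 8.678043
CR = (37.900379 + 35.716597 − 192.118500·sin 17.03100°)/8.678043 = 1.999018
contact ratio ≈ 1.9990

1.9990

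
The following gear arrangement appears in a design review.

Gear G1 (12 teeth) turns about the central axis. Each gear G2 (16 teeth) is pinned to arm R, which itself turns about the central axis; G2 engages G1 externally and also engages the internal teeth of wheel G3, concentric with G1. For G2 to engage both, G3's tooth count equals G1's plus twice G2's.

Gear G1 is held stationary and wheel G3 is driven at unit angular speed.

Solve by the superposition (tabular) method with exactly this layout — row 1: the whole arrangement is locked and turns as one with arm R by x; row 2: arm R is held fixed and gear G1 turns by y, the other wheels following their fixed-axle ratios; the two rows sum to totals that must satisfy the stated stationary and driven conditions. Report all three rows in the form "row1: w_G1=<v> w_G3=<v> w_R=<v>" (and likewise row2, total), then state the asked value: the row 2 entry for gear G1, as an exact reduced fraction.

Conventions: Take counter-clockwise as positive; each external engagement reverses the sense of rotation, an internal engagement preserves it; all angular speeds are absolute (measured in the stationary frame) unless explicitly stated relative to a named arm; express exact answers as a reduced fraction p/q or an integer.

row1: w_G1=11/14 w_G3=11/14 w_R=11/14
row2: w_G1=-11/14 w_G3=3/14 w_R=0
total: w_G1=0 w_G3=1 w_R=11/14
asked value: -11/14

planetary set (12T centre, 16T on arm, 44T internal) — Willis relation
row 1: whole set turns with the arm by x
row 2: sun turns y, ring = −(12/44)·y, arm 0
boundary: total ω_sun = x + y = 0 and total ω_ring = x − (12/44)·y = 1  ⇒  y = -11/14, x = 11/14
row 2 ring = −(12/44)·(-11/14) = 3/14
totals (row 1 + row 2): sun 11/14 + (-11/14) = 0, ring 11/14 + 3/14 = 1, arm 11/14 + 0 = 11/14
asked cell (row2, sun) = -11/14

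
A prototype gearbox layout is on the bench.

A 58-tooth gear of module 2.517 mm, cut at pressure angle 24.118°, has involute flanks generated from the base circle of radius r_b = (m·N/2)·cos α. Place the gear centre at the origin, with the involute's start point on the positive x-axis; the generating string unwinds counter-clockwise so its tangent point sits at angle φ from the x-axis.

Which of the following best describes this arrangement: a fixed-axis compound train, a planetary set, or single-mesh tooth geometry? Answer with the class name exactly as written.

single-mesh tooth geometry

single-mesh involute tooth geometry (58T wheel at module 2.517)
classification: single-mesh tooth geometry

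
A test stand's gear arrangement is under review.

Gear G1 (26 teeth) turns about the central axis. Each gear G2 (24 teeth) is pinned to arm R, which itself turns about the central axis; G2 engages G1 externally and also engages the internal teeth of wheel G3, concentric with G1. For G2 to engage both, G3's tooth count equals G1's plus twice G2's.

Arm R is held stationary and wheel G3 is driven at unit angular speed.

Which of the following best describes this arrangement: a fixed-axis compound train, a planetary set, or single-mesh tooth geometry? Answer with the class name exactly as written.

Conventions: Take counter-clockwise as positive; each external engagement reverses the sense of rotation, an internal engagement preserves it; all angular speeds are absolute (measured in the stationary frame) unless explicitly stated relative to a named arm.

topology: planetary set — G1 26T / G2 24T / G3 74T, arm = carrier (Willis)
classification: planetary set

planetary set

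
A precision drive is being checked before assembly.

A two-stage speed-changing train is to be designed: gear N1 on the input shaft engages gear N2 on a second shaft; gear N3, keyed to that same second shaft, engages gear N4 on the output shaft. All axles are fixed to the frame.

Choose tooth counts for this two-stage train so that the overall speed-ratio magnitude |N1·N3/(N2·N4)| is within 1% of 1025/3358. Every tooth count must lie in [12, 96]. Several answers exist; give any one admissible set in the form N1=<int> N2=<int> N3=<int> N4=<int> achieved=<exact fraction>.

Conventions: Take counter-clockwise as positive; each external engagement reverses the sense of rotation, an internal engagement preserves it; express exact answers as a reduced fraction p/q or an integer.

N1=25 N2=46 N3=41 N4=73 achieved=1025/3358

topology: fixed-axis compound train — 2 stages, target 1025/3358
target = 1025/3358 in lowest terms: an exact hit needs N1·N3 = k·1025 and N2·N4 = k·3358 for one integer k, every count in [12, 96]; additionally prefer no 1:1 stage (N1 ≠ N2, N3 ≠ N4)
k = 1: N1·N3 = 1025 = 25·41, N2·N4 = 3358 = 46·73
achieved = 25·41/(46·73) = 1025/3358; |achieved − target| = 0 ≤ 41/13432 ✓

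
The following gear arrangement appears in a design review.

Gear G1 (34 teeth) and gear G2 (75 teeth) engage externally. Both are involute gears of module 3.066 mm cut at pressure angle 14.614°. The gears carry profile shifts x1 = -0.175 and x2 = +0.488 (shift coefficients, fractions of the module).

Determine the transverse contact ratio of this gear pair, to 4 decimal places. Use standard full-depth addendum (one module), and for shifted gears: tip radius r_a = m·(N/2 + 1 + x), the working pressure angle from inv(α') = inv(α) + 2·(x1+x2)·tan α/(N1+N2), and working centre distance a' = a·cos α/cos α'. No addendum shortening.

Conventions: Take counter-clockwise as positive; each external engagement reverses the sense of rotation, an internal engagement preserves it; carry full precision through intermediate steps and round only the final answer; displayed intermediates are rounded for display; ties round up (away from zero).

2.0477

topology: single-mesh involute geometry — m = 3.066, 34T/75T pair
base radii: r_b1 = 50.435726, r_b2 = 111.255277
tip radii: r_a1 = 54.651450, r_a2 = 119.537208
inv(α') = inv(14.614°) + 2·(-0.175+0.488)·tan α/(34+75) = 0.00717648  ⇒  α' = 15.77637°
a' = a·cos α / cos α' = 167.0970·cos 14.614°/cos 15.77637° = 168.020292
action lengths: √(r_a1²−r_b1²) = 21.048006, √(r_a2²−r_b2²) = 43.719646
base pitch p_b = π·m·cos α = 9.320500
CR = (21.048006 + 43.719646 − 168.020292·sin 15.77637°)/9.320500 = 2.047715
contact ratio ≈ 2.0477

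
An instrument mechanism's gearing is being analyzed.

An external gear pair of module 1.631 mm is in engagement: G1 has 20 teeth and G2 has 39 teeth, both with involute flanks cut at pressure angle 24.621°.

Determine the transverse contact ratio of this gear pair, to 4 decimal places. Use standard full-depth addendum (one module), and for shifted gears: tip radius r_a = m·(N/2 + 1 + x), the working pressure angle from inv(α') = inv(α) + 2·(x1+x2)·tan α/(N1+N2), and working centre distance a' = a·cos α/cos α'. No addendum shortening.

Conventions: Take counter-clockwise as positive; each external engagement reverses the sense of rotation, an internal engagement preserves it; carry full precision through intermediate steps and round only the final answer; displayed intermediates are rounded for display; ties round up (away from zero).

recognized (one external pair, fixed centres): single-mesh tooth geometry, m = 1.631, N1 = 20, N2 = 39
base radii: r_b1 = 14.827151, r_b2 = 28.912945
tip radii: r_a1 = 17.941000, r_a2 = 33.435500
no profile shift: α' = α, a' = a
action lengths: √(r_a1²−r_b1²) = 10.101241, √(r_a2²−r_b2²) = 16.792089
base pitch p_b = π·m·cos α = 4.658087
CR = (10.101241 + 16.792089 − 48.114500·sin 24.62100°)/4.658087 = 1.470165
contact ratio ≈ 1.4702

1.4702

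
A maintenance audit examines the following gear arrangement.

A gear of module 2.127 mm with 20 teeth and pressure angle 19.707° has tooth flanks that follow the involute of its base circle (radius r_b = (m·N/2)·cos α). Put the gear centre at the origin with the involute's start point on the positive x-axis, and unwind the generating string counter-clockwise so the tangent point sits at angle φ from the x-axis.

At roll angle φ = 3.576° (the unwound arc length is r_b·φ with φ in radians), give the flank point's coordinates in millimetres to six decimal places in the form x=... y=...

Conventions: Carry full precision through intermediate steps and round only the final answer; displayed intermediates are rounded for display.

x=20.063165 y=0.001622

single-mesh involute tooth geometry (20T wheel at module 2.127)
pitch radius r_p = m·N/2 = 2.127·20/2 = 21.270000
base radius r_b = r_p·cos α = 21.270000·cos 19.707° = 20.024202
roll angle φ = 3.576° = 0.06241297 rad
x = r_b·(cos φ + φ·sin φ) = 20.063165
y = r_b·(sin φ − φ·cos φ) = 0.001622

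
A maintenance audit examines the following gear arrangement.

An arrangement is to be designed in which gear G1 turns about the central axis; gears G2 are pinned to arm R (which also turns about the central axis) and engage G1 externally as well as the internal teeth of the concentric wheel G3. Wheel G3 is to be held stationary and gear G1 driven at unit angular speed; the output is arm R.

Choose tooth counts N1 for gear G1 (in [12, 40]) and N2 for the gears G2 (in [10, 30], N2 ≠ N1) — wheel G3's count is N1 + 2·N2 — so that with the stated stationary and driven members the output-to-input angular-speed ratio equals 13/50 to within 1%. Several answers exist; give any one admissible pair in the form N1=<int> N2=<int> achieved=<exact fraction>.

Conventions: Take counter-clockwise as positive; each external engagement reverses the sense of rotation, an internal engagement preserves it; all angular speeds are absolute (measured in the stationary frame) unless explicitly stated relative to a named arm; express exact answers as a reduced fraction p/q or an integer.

topology: planetary set — design target 13/50, arm = carrier (Willis)
Willis with ω_ring = 0: ω_arm/ω_sun = N1/(N1+N3); set equal to 13/50  ⇒  N3/N1 = 1/(13/50) − 1 = 37/13
N3 = N1 + 2·N2  ⇒  N2/N1 = (N3/N1 − 1)/2 = (37/13 − 1)/2 = 12/13
smallest multiple with N1 ≥ 12 and N2 ≥ 10: k = 1  ⇒  N1 = 1·13 = 13, N2 = 1·12 = 12 (N1 ≤ 40, N2 ≤ 30, N2 ≠ N1 ✓), N3 = 13 + 2·12 = 37
check: N1/(N1+N3) with N1 = 13, N3 = 37 gives 13/50; |achieved − target| = 0 ≤ 13/5000 ✓

N1=13 N2=12 achieved=13/50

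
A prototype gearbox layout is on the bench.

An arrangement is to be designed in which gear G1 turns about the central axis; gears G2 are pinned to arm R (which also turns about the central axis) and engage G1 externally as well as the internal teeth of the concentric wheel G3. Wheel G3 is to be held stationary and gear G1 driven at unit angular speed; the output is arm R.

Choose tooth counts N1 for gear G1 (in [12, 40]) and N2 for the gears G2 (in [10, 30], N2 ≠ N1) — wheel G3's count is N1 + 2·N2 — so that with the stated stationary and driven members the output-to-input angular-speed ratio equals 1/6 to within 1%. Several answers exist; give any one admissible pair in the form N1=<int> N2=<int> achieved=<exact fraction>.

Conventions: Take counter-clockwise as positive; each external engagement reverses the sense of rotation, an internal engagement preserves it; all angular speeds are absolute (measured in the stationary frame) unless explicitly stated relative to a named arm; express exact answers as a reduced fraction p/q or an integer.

N1=12 N2=24 achieved=1/6

design class (target 1/6): planetary set
Willis with ω_ring = 0: ω_arm/ω_sun = N1/(N1+N3); set equal to 1/6  ⇒  N3/N1 = 1/(1/6) − 1 = 5
N3 = N1 + 2·N2  ⇒  N2/N1 = (N3/N1 − 1)/2 = (5 − 1)/2 = 2
smallest multiple with N1 ≥ 12 and N2 ≥ 10: k = 12  ⇒  N1 = 12·1 = 12, N2 = 12·2 = 24 (N1 ≤ 40, N2 ≤ 30, N2 ≠ N1 ✓), N3 = 12 + 2·24 = 60
check: N1/(N1+N3) with N1 = 12, N3 = 60 gives 1/6; |achieved − target| = 0 ≤ 1/600 ✓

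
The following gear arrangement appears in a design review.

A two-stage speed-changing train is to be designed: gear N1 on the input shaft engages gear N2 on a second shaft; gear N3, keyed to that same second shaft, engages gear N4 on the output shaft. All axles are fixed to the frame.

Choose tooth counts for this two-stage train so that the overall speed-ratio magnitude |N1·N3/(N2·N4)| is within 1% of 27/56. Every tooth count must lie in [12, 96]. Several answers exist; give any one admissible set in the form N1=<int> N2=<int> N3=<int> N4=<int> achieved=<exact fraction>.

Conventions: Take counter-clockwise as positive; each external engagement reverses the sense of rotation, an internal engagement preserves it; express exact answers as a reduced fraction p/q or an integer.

N1=12 N2=14 N3=18 N4=32 achieved=27/56

design class (target 27/56): fixed-axis compound train
target = 27/56 in lowest terms: an exact hit needs N1·N3 = k·27 and N2·N4 = k·56 for one integer k, every count in [12, 96]; additionally prefer no 1:1 stage (N1 ≠ N2, N3 ≠ N4)
k = 1…7: no 1:1-free in-range split of k·27 and k·56 into factor pairs; take k = 8
k = 8: N1·N3 = 216 = 12·18, N2·N4 = 448 = 14·32
achieved = 12·18/(14·32) = 27/56; |achieved − target| = 0 ≤ 27/5600 ✓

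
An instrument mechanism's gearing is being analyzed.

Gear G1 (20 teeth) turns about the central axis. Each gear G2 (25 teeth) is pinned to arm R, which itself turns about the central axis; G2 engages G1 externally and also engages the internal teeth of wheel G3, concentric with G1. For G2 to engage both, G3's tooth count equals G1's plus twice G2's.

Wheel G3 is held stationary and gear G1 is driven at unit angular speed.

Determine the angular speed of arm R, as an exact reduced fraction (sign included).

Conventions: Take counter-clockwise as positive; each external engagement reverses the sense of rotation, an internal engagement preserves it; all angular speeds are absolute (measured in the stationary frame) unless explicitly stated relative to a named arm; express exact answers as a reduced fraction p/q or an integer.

2/9

class = planetary set [G3 = 20+2·25 = 70; Willis about the carrier]
ring teeth: 20 + 2·25 = 70
20(ω_sun−ω_arm) = −70(ω_ring−ω_arm),  ω_ring = 0, ω_sun = 1
20(1−ω_arm) = −70(0−ω_arm)  ⇒  90·ω_arm = 20  ⇒  ω_arm = 2/9
exact speed ratio = 2/9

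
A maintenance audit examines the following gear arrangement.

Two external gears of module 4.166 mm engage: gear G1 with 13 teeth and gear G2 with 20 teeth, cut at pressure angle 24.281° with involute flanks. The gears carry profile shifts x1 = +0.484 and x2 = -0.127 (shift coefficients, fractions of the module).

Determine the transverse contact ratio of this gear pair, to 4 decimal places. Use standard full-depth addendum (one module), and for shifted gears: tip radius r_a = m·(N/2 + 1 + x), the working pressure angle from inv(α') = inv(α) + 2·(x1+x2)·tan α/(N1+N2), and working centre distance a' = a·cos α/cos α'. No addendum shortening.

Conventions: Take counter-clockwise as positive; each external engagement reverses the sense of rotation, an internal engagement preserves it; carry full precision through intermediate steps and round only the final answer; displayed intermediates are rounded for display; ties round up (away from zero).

1.2931

recognized (one external pair, fixed centres): single-mesh tooth geometry, m = 4.166, N1 = 13, N2 = 20
base radii: r_b1 = 24.683583, r_b2 = 37.974743
tip radii: r_a1 = 33.261344, r_a2 = 45.296918
inv(α') = inv(24.281°) + 2·(+0.484-0.127)·tan α/(13+20) = 0.03709532  ⇒  α' = 26.73407°
a' = a·cos α / cos α' = 68.7390·cos 24.281°/cos 26.73407° = 70.157922
action lengths: √(r_a1²−r_b1²) = 22.294343, √(r_a2²−r_b2²) = 24.692704
base pitch p_b = π·m·cos α = 11.930118
CR = (22.294343 + 24.692704 − 70.157922·sin 26.73407°)/11.930118 = 1.293072
contact ratio ≈ 1.2931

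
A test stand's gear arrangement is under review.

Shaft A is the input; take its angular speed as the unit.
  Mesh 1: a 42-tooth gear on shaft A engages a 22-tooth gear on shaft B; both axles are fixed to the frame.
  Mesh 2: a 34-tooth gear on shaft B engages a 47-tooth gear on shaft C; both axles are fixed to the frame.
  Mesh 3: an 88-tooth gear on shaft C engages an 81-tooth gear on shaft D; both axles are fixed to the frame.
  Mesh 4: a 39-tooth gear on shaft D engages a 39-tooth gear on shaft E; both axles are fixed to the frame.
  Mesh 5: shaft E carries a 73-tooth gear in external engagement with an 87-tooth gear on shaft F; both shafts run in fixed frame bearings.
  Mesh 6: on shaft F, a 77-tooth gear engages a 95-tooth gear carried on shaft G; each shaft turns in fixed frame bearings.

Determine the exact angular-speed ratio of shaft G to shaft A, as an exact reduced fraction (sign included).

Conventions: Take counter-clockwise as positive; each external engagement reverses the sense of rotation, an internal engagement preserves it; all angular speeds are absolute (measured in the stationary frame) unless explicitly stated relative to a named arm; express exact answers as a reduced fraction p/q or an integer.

10702384/10488285

class = fixed-axis compound train [6 meshes; 6 ratios multiply, 6 sense flips]
mesh 1 [42T→22T]: running ratio 21/11, sense −
mesh 2 [34T→47T]: running ratio 714/517, sense +
mesh 3 [88T→81T]: running ratio 1904/1269, sense −
mesh 4 [39T→39T]: running ratio 1904/1269, sense +
mesh 5 [73T→87T]: running ratio 138992/110403, sense −
mesh 6 [77T→95T]: running ratio 10702384/10488285, sense +
ω_out/ω_in = 10702384/10488285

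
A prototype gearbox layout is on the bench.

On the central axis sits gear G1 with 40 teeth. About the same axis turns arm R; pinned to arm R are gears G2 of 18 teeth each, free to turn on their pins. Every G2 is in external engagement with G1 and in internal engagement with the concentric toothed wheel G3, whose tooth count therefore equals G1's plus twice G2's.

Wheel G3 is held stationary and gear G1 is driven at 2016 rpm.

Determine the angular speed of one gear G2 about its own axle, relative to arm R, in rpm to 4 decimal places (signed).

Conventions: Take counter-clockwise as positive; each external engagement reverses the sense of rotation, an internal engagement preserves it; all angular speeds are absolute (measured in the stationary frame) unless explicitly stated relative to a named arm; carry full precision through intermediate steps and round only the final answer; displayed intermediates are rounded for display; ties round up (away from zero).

-2935.1724 rpm

topology: planetary set — G1 40T / G2 18T / G3 76T, arm = carrier (Willis)
normalise by the input: solve with ω_sun = 1, then scale by 2016 rpm
ring teeth: 40 + 2·18 = 76
40(ω_sun−ω_arm) = −76(ω_ring−ω_arm),  ω_ring = 0, ω_sun = 1
40(1−ω_arm) = −76(0−ω_arm)  ⇒  116·ω_arm = 40  ⇒  ω_arm = 10/29
sun–planet mesh: 40·(1−10/29) = −18·(ω_p−ω_arm)  ⇒  ω_p−ω_arm = -380/261
scale: ω_p−ω_arm = -380/261 × 2016 rpm = -2935.1724 rpm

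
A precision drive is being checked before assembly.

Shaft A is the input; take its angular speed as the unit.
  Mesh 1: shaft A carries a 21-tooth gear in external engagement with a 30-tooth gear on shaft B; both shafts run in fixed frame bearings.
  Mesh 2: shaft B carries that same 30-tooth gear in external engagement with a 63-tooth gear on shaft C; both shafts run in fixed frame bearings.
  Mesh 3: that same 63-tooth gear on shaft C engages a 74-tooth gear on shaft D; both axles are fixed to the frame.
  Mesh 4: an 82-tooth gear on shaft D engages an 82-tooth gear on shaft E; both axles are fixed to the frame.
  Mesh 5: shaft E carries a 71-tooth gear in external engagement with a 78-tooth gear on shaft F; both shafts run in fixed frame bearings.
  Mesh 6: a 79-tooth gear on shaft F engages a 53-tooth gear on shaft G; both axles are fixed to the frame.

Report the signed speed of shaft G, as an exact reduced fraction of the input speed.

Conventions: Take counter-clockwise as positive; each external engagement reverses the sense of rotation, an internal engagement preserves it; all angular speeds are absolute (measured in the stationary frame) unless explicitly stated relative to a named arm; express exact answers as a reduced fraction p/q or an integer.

39263/101972

6-mesh fixed-axis compound train (all bearings frame-fixed)
mesh 1 [21T→30T]: |ω|/ω_in = 1×21/30 = 7/10, sense flips to −
mesh 2 [30T→63T]: |ω|/ω_in = (7/10)×30/63 = 1/3, sense flips to +
mesh 3 [63T→74T]: |ω|/ω_in = (1/3)×63/74 = 21/74, sense flips to −
mesh 4 [82T→82T]: |ω|/ω_in = (21/74)×82/82 = 21/74, sense flips to +
mesh 5 [71T→78T]: |ω|/ω_in = (21/74)×71/78 = 497/1924, sense flips to −
mesh 6 [79T→53T]: |ω|/ω_in = (497/1924)×79/53 = 39263/101972, sense flips to +
signed output speed (× input speed) = 39263/101972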